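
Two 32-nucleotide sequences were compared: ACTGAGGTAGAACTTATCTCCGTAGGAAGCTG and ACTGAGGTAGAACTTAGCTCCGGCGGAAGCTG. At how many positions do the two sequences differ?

3

Mismatches (1-based): position 17: T→G; position 23: T→G; position 24: A→C.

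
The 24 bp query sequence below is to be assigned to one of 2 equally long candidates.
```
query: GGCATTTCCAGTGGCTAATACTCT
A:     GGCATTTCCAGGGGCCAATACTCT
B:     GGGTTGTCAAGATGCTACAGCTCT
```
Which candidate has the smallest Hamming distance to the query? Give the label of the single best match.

A differs at 2 positions; B differs at 9 positions. The closest is A.

A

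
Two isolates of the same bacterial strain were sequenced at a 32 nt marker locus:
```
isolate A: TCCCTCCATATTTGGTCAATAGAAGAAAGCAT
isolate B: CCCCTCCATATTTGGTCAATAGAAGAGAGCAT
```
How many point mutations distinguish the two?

Mismatches (1-based): site 1: T→C; site 27: A→G.

2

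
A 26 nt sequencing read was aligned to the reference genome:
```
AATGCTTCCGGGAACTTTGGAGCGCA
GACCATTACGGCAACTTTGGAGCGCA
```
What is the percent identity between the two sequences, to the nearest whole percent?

Mismatches at positions 1, 3, 4, 5, 8, 12 (1-based): 6 of 26.
Identical positions: 20/26 = 76.92% → 77%.

77%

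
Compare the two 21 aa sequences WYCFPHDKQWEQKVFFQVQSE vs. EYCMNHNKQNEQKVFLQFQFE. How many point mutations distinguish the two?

8

The sequences differ at residues 1, 4, 5, 7, 10, 16, 18, 20 (1-based) — 8 in total.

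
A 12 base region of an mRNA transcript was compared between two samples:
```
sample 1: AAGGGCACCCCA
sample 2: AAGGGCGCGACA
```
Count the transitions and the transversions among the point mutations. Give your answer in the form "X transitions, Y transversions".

Mismatches (1-based):
base 7: A→G (purine→purine, transition)
base 9: C→G (pyrimidine→purine, transversion)
base 10: C→A (pyrimidine→purine, transversion)

1 transition, 2 transversions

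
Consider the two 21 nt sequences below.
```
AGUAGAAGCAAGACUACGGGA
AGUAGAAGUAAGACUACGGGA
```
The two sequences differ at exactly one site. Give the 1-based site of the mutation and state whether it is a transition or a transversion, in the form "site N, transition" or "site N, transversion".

site 9, transition

Site 9 changes C→U. C is a pyrimidine and U is a pyrimidine, so this is a transition.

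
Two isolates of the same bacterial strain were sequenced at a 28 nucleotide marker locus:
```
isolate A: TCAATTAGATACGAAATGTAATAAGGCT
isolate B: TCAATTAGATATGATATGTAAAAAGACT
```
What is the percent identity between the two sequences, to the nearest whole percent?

86%

4 positions differ (12, 15, 22, 26), so 24 of 28 match: 24/28 = 85.71%.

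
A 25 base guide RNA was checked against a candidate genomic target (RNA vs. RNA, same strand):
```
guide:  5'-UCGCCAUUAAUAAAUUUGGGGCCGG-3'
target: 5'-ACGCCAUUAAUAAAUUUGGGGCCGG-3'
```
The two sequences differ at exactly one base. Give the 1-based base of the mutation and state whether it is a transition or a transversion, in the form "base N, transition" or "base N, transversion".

base 1, transversion

The sequences differ only at base 1: U→A (pyrimidine→purine), a transversion.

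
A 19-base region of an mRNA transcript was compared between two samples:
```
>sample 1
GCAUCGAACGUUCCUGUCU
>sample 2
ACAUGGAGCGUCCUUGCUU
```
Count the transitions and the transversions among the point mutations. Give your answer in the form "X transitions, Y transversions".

Mismatches (1-based):
base 1: G→A (purine→purine, transition)
base 5: C→G (pyrimidine→purine, transversion)
base 8: A→G (purine→purine, transition)
base 12: U→C (pyrimidine→pyrimidine, transition)
base 14: C→U (pyrimidine→pyrimidine, transition)
base 17: U→C (pyrimidine→pyrimidine, transition)
base 18: C→U (pyrimidine→pyrimidine, transition)

6 transitions, 1 transversion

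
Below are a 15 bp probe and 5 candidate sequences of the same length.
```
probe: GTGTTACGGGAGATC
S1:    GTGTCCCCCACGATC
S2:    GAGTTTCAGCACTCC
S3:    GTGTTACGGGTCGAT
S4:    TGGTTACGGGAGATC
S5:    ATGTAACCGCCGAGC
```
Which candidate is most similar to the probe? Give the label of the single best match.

S4

S1 differs at 6 sites; S2 differs at 7 sites; S3 differs at 5 sites; S4 differs at 2 sites; S5 differs at 6 sites. The closest is S4.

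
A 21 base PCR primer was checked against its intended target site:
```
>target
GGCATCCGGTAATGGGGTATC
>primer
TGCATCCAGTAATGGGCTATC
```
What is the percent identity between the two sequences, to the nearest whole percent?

Mismatches at positions 1, 8, 17 (1-based): 3 of 21.
Identical positions: 18/21 = 85.71% → 86%.

86%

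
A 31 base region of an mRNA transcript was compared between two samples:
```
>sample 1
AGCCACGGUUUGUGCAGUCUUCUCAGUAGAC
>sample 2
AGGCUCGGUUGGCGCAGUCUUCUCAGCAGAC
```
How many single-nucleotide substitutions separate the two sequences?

Mismatches (1-based): site 3: C→G; site 5: A→U; site 11: U→G; site 13: U→C; site 27: U→C.

5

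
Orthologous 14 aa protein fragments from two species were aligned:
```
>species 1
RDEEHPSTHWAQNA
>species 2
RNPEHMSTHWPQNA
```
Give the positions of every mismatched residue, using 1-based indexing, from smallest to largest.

Differences at position 2 (D→N), position 3 (E→P), position 6 (P→M), position 11 (A→P).

2, 3, 6, 11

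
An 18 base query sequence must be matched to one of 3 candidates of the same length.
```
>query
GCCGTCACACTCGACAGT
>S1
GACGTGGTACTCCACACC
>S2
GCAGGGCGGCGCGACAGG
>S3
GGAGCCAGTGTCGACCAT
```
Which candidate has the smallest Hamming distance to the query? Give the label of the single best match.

S1

Hamming distances to query — S1: 7; S2: 8; S3: 8.
Smallest is S1 with 7 mismatches.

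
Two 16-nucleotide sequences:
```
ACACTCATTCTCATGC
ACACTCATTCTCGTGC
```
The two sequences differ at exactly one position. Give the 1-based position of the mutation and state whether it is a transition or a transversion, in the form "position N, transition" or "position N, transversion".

position 13, transition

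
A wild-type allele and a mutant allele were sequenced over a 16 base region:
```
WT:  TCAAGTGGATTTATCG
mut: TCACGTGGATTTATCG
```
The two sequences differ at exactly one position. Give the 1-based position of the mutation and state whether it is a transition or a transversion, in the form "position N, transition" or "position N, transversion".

position 4, transversion

The sequences differ only at position 4: A→C (purine→pyrimidine), a transversion.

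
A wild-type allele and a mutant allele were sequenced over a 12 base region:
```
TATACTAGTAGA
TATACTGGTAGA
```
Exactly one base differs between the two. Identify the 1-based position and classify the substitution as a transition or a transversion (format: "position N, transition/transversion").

The sequences differ only at position 7: A→G (purine→purine), a transition.

position 7, transition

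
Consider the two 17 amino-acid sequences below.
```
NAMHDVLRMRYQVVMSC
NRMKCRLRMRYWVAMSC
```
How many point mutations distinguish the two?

6

The sequences differ at residues 2, 4, 5, 6, 12, 14 (1-based) — 6 in total.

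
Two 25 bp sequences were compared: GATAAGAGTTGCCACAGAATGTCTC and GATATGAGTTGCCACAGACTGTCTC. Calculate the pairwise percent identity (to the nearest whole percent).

2 positions differ (5, 19), so 23 of 25 match: 23/25 = 92%.

92%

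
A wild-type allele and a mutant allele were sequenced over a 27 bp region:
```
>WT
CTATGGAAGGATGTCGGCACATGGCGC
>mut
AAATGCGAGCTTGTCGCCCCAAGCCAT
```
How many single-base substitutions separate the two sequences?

Comparing position by position, 12 sites differ: 1 (C/A), 2 (T/A), 6 (G/C), 7 (A/G), 10 (G/C), 11 (A/T), 17 (G/C), 19 (A/C), 22 (T/A), 24 (G/C), 26 (G/A), 27 (C/T).

12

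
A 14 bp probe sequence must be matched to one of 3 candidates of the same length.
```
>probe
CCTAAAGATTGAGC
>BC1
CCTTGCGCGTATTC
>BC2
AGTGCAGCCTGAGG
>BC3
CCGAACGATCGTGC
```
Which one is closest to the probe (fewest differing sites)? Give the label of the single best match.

BC3

BC1 differs at 8 sites; BC2 differs at 7 sites; BC3 differs at 4 sites. The closest is BC3.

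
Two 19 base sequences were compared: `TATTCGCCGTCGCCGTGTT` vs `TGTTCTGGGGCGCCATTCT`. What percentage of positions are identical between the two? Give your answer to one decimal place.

57.9%

8 positions differ (2, 6, 7, 8, 10, 15, 17, 18), so 11 of 19 match: 11/19 = 57.89%.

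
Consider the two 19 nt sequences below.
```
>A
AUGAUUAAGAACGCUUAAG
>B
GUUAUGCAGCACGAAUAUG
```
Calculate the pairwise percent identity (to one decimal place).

57.9%

Mismatches at positions 1, 3, 6, 7, 10, 14, 15, 18 (1-based): 8 of 19.
Identical positions: 11/19 = 57.89% → 57.9%.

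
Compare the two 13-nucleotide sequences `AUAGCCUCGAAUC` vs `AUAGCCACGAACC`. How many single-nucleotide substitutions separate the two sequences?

2

Comparing position by position, 2 sites differ: 7 (U/A), 12 (U/C).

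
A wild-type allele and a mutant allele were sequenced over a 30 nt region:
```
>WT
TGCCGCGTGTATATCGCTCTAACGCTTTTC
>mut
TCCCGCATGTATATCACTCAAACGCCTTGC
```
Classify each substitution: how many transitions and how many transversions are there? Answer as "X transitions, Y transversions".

3 transitions, 3 transversions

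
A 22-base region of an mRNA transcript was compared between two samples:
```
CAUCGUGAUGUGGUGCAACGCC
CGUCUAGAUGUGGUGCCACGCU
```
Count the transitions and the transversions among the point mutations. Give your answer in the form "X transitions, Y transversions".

Mismatches (1-based):
position 2: A→G (purine→purine, transition)
position 5: G→U (purine→pyrimidine, transversion)
position 6: U→A (pyrimidine→purine, transversion)
position 17: A→C (purine→pyrimidine, transversion)
position 22: C→U (pyrimidine→pyrimidine, transition)

2 transitions, 3 transversions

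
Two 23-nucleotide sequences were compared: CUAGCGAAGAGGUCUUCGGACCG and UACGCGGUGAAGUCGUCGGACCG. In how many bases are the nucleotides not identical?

7

Comparing position by position, 7 bases differ: 1 (C/U), 2 (U/A), 3 (A/C), 7 (A/G), 8 (A/U), 11 (G/A), 15 (U/G).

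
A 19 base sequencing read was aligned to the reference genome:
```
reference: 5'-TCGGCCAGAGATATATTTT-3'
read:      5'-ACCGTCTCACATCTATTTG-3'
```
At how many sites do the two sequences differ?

8

Comparing position by position, 8 sites differ: 1 (T/A), 3 (G/C), 5 (C/T), 7 (A/T), 8 (G/C), 10 (G/C), 13 (A/C), 19 (T/G).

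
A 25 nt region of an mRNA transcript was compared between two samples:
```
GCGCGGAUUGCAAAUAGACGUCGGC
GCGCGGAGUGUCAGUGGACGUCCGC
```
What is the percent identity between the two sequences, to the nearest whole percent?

6 positions differ (8, 11, 12, 14, 16, 23), so 19 of 25 match: 19/25 = 76%.

76%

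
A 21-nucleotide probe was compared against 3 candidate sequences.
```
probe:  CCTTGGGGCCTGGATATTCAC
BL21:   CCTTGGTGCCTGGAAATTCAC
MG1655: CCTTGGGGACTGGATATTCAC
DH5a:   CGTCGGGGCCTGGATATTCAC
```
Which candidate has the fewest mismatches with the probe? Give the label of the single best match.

BL21 differs at 2 positions; MG1655 differs at 1 position; DH5a differs at 2 positions. The closest is MG1655.

MG1655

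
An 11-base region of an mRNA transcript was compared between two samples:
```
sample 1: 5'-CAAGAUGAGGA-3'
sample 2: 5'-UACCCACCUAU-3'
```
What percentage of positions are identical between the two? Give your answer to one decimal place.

10 positions differ (1, 3, 4, 5, 6, 7, 8, 9, 10, 11), so 1 of 11 match: 1/11 = 9.091%.

9.1%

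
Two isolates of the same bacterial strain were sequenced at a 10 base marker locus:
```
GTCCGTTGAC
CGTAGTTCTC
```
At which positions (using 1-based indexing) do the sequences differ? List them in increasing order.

1, 2, 3, 4, 8, 9

Scanning 1-based: 1: G/C; 2: T/G; 3: C/T; 4: C/A; 8: G/C; 9: A/T.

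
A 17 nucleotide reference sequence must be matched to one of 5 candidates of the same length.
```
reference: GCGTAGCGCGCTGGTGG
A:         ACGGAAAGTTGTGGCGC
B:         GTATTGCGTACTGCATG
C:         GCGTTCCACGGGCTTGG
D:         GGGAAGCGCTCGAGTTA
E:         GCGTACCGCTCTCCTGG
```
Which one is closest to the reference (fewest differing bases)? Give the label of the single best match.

Hamming distances to reference — A: 9; B: 8; C: 7; D: 7; E: 4.
Smallest is E with 4 mismatches.

E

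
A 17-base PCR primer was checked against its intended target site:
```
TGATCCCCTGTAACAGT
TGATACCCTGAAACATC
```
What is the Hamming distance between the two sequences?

4

The sequences differ at bases 5, 11, 16, 17 (1-based) — 4 in total.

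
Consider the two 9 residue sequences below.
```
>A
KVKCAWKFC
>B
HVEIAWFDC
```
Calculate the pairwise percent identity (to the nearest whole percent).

44%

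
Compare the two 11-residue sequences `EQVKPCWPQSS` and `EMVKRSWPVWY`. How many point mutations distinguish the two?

6

Comparing position by position, 6 residues differ: 2 (Q/M), 5 (P/R), 6 (C/S), 9 (Q/V), 10 (S/W), 11 (S/Y).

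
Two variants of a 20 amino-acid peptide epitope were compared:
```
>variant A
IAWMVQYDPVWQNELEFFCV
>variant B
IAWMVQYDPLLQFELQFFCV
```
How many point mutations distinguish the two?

Comparing position by position, 4 residues differ: 10 (V/L), 11 (W/L), 13 (N/F), 16 (E/Q).

4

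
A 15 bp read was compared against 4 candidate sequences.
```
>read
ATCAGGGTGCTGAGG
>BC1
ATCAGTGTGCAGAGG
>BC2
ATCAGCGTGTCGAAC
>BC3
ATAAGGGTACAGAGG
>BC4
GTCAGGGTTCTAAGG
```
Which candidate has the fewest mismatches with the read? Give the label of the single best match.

BC1

Hamming distances to read — BC1: 2; BC2: 5; BC3: 3; BC4: 3.
Smallest is BC1 with 2 mismatches.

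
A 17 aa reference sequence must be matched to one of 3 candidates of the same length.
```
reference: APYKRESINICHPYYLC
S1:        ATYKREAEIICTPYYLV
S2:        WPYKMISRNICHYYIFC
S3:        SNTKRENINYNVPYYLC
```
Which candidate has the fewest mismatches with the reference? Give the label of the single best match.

Hamming distances to reference — S1: 6; S2: 7; S3: 7.
Smallest is S1 with 6 mismatches.

S1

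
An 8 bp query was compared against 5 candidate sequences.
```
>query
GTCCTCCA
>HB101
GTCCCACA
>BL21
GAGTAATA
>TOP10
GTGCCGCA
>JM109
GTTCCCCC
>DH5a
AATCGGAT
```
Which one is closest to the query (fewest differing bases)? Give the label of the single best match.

HB101 differs at 2 bases; BL21 differs at 6 bases; TOP10 differs at 3 bases; JM109 differs at 3 bases; DH5a differs at 7 bases. The closest is HB101.

HB101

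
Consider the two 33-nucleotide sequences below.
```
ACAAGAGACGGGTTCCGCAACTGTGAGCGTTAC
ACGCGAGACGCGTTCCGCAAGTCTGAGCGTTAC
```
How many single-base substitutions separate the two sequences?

5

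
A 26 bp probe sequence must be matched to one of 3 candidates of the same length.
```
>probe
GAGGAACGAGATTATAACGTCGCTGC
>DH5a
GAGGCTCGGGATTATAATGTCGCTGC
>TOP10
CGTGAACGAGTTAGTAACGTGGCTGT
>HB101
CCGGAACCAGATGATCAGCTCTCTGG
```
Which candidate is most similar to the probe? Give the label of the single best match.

DH5a

Hamming distances to probe — DH5a: 4; TOP10: 8; HB101: 9.
Smallest is DH5a with 4 mismatches.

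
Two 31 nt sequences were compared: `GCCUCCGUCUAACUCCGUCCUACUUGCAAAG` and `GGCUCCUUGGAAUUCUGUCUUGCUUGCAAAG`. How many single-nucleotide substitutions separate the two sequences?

Comparing position by position, 8 positions differ: 2 (C/G), 7 (G/U), 9 (C/G), 10 (U/G), 13 (C/U), 16 (C/U), 20 (C/U), 22 (A/G).

8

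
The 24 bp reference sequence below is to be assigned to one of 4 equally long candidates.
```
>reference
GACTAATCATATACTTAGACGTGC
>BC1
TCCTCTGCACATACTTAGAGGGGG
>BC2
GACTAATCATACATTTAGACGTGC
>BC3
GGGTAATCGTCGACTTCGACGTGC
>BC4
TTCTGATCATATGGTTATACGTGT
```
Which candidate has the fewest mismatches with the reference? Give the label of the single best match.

Hamming distances to reference — BC1: 9; BC2: 2; BC3: 6; BC4: 7.
Smallest is BC2 with 2 mismatches.

BC2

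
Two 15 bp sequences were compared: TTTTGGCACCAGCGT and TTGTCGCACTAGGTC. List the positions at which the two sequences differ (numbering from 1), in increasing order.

3, 5, 10, 13, 14, 15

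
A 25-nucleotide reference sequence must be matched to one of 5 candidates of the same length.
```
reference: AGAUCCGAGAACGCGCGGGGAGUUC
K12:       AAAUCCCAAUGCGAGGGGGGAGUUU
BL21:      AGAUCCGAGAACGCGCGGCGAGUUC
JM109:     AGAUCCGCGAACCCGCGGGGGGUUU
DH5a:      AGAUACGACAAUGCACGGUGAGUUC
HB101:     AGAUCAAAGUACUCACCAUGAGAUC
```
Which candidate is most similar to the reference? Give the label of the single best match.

BL21

K12 differs at 8 sites; BL21 differs at 1 site; JM109 differs at 4 sites; DH5a differs at 5 sites; HB101 differs at 9 sites. The closest is BL21.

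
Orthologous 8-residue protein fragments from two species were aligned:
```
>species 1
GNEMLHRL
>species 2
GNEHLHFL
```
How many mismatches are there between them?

The sequences differ at positions 4, 7 (1-based) — 2 in total.

2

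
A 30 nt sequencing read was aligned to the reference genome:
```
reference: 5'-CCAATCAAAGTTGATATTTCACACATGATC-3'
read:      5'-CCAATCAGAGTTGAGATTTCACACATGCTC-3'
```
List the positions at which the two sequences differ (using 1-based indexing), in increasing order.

8, 15, 28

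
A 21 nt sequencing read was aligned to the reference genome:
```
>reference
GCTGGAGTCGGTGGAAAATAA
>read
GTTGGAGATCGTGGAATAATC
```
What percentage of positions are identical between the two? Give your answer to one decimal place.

Mismatches at positions 2, 8, 9, 10, 17, 19, 20, 21 (1-based): 8 of 21.
Identical positions: 13/21 = 61.9% → 61.9%.

61.9%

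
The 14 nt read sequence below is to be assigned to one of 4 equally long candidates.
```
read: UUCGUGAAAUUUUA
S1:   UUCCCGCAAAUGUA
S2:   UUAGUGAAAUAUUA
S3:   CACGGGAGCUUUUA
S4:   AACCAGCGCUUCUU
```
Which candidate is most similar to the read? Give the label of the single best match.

Hamming distances to read — S1: 5; S2: 2; S3: 5; S4: 9.
Smallest is S2 with 2 mismatches.

S2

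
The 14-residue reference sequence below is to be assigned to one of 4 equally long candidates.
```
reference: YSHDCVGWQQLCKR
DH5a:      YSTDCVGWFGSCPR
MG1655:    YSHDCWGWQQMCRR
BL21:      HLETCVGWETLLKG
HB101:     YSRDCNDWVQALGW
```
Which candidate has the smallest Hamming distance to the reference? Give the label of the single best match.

MG1655

Hamming distances to reference — DH5a: 5; MG1655: 3; BL21: 8; HB101: 8.
Smallest is MG1655 with 3 mismatches.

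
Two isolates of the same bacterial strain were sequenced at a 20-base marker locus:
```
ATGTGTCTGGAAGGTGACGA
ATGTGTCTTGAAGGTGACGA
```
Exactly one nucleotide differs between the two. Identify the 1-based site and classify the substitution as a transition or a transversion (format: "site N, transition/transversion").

The sequences differ only at site 9: G→T (purine→pyrimidine), a transversion.

site 9, transversion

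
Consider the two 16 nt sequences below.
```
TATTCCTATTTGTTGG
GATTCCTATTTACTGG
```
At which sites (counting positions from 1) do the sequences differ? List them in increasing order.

Scanning 1-based: 1: T/G; 12: G/A; 13: T/C.

1, 12, 13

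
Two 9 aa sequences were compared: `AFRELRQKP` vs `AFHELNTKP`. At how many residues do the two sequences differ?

Mismatches (1-based): residue 3: R→H; residue 6: R→N; residue 7: Q→T.

3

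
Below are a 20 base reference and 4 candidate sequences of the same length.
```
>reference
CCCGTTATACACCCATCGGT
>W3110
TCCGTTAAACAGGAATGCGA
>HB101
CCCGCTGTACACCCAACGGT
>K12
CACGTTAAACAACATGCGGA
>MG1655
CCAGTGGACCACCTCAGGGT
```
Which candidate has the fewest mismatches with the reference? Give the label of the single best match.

HB101

Hamming distances to reference — W3110: 8; HB101: 3; K12: 7; MG1655: 9.
Smallest is HB101 with 3 mismatches.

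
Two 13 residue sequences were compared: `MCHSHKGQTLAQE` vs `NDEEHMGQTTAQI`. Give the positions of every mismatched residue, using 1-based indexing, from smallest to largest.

Scanning 1-based: 1: M/N; 2: C/D; 3: H/E; 4: S/E; 6: K/M; 10: L/T; 13: E/I.

1, 2, 3, 4, 6, 10, 13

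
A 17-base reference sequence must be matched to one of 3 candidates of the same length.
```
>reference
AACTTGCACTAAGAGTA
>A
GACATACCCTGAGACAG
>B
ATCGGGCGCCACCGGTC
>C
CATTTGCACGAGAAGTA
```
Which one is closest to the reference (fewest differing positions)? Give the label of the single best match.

C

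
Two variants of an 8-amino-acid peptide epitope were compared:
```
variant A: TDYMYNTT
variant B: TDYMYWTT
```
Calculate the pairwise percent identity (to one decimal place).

87.5%

1 position differs (6), so 7 of 8 match: 7/8 = 87.5%.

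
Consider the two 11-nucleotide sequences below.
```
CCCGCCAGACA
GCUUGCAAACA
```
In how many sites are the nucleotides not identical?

5

Comparing position by position, 5 sites differ: 1 (C/G), 3 (C/U), 4 (G/U), 5 (C/G), 8 (G/A).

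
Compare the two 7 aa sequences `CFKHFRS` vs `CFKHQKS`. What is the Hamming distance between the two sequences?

Mismatches (1-based): position 5: F→Q; position 6: R→K.

2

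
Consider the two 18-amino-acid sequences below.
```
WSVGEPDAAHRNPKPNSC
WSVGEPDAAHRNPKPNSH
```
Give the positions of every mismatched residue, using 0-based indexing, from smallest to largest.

Differences at position 17 (C→H).

17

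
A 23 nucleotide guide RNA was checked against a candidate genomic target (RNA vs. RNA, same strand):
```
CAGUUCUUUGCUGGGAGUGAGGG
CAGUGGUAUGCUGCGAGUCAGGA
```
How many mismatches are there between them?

Comparing position by position, 6 bases differ: 5 (U/G), 6 (C/G), 8 (U/A), 14 (G/C), 19 (G/C), 23 (G/A).

6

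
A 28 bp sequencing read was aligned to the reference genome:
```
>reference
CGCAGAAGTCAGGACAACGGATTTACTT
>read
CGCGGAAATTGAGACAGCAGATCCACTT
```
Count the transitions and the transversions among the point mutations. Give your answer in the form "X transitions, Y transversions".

Transitions (purine↔purine or pyrimidine↔pyrimidine): 4 A→G, 8 G→A, 10 C→T, 11 A→G, 12 G→A, 17 A→G, 19 G→A, 23 T→C, 24 T→C.
Transversions (purine↔pyrimidine): none.

9 transitions, 0 transversions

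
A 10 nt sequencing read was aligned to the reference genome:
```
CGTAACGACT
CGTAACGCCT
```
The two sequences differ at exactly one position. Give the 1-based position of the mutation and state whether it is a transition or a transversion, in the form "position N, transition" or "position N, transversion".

Position 8 changes A→C. A is a purine and C is a pyrimidine, so this is a transversion.

position 8, transversion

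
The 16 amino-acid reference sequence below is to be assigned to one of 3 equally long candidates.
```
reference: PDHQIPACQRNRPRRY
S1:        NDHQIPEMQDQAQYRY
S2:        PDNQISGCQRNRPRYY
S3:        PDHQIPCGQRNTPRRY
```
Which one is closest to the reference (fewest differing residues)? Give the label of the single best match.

Hamming distances to reference — S1: 8; S2: 4; S3: 3.
Smallest is S3 with 3 mismatches.

S3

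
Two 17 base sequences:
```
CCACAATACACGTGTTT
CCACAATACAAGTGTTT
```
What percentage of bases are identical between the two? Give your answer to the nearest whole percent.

94%

Mismatch at position 11 (1-based): 1 of 17.
Identical positions: 16/17 = 94.12% → 94%.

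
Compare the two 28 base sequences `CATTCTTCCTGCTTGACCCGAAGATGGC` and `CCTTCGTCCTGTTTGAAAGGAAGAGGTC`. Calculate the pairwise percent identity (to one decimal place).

71.4%

8 positions differ (2, 6, 12, 17, 18, 19, 25, 27), so 20 of 28 match: 20/28 = 71.43%.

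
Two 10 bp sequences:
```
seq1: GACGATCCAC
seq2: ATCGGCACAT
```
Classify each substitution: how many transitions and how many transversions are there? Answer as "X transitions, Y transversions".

4 transitions, 2 transversions

Transitions (purine↔purine or pyrimidine↔pyrimidine): 1 G→A, 5 A→G, 6 T→C, 10 C→T.
Transversions (purine↔pyrimidine): 2 A→T, 7 C→A.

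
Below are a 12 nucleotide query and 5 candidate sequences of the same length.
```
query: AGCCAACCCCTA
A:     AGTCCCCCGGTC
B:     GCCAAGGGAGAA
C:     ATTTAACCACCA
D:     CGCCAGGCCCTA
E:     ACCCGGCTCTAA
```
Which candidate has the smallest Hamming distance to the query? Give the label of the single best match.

Hamming distances to query — A: 6; B: 9; C: 5; D: 3; E: 6.
Smallest is D with 3 mismatches.

D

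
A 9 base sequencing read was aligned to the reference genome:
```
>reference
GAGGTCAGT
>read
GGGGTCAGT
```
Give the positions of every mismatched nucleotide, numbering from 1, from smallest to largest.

2

Scanning 1-based: 2: A/G.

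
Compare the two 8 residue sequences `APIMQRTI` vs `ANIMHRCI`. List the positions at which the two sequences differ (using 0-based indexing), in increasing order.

Differences at position 1 (P→N), position 4 (Q→H), position 6 (T→C).

1, 4, 6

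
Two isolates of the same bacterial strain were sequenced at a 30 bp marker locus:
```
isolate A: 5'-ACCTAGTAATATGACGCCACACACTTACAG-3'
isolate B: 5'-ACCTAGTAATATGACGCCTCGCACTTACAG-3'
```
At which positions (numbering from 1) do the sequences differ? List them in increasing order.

Differences at position 19 (A→T), position 21 (A→G).

19, 21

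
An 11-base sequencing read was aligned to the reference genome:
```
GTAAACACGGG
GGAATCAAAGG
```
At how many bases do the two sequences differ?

Comparing position by position, 4 bases differ: 2 (T/G), 5 (A/T), 8 (C/A), 9 (G/A).

4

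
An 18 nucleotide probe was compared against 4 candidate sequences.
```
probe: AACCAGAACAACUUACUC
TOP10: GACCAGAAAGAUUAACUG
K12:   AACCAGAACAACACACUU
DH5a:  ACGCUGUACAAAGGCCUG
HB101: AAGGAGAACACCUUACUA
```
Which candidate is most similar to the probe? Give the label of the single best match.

K12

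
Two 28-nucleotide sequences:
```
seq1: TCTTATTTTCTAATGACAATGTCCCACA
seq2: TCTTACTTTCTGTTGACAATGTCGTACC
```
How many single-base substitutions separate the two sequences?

6

The sequences differ at positions 6, 12, 13, 24, 25, 28 (1-based) — 6 in total.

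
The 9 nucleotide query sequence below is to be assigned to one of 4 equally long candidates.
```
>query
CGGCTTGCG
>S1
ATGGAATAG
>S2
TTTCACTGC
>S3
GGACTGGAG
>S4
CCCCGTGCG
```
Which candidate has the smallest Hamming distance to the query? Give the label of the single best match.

S1 differs at 7 bases; S2 differs at 8 bases; S3 differs at 4 bases; S4 differs at 3 bases. The closest is S4.

S4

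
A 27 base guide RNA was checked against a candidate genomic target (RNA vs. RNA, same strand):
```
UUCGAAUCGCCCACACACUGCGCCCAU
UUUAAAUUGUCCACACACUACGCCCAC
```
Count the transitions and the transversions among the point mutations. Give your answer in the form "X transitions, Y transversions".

6 transitions, 0 transversions

Mismatches (1-based):
position 3: C→U (pyrimidine→pyrimidine, transition)
position 4: G→A (purine→purine, transition)
position 8: C→U (pyrimidine→pyrimidine, transition)
position 10: C→U (pyrimidine→pyrimidine, transition)
position 20: G→A (purine→purine, transition)
position 27: U→C (pyrimidine→pyrimidine, transition)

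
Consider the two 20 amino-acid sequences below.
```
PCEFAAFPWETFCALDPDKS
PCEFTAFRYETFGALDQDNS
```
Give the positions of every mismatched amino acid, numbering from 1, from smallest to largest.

5, 8, 9, 13, 17, 19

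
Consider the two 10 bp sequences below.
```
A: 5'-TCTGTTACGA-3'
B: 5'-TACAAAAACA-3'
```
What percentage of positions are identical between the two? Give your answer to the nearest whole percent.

Mismatches at positions 2, 3, 4, 5, 6, 8, 9 (1-based): 7 of 10.
Identical positions: 3/10 = 30% → 30%.

30%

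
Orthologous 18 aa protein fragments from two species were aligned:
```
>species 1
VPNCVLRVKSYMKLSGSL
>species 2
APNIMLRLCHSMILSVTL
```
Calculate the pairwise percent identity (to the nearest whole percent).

10 positions differ (1, 4, 5, 8, 9, 10, 11, 13, 16, 17), so 8 of 18 match: 8/18 = 44.44%.

44%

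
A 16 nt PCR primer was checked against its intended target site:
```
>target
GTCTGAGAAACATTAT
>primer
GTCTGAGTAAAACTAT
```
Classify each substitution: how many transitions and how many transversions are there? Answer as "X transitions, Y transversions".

1 transition, 2 transversions

Mismatches (1-based):
site 8: A→T (purine→pyrimidine, transversion)
site 11: C→A (pyrimidine→purine, transversion)
site 13: T→C (pyrimidine→pyrimidine, transition)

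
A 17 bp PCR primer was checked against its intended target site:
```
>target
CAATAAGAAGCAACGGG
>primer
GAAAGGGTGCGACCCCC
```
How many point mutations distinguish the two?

12

Comparing position by position, 12 bases differ: 1 (C/G), 4 (T/A), 5 (A/G), 6 (A/G), 8 (A/T), 9 (A/G), 10 (G/C), 11 (C/G), 13 (A/C), 15 (G/C), 16 (G/C), 17 (G/C).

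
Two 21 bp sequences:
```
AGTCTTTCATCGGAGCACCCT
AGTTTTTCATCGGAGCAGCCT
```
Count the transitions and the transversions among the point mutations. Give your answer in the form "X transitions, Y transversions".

1 transition, 1 transversion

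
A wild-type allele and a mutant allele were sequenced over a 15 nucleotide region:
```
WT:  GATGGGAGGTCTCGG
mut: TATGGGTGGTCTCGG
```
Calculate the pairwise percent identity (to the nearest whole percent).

87%

2 positions differ (1, 7), so 13 of 15 match: 13/15 = 86.67%.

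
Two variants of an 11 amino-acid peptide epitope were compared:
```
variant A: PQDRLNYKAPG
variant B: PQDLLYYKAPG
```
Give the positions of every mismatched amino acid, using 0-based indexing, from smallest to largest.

Differences at position 3 (R→L), position 5 (N→Y).

3, 5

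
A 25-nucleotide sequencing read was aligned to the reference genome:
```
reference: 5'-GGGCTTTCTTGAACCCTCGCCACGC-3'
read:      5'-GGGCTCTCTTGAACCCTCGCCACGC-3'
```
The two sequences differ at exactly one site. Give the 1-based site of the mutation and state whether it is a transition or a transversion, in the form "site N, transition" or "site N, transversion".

site 6, transition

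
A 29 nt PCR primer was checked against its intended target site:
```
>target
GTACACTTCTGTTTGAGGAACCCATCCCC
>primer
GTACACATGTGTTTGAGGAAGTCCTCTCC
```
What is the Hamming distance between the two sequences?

6

The sequences differ at bases 7, 9, 21, 22, 24, 27 (1-based) — 6 in total.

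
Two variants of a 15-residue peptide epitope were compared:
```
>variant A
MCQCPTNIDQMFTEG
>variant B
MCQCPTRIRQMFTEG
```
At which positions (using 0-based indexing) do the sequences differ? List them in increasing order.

6, 8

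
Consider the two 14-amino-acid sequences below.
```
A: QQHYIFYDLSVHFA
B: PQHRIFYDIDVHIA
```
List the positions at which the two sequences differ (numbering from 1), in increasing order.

Differences at position 1 (Q→P), position 4 (Y→R), position 9 (L→I), position 10 (S→D), position 13 (F→I).

1, 4, 9, 10, 13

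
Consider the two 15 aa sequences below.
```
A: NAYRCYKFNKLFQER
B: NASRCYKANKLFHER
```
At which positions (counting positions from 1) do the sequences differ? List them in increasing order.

3, 8, 13

Scanning 1-based: 3: Y/S; 8: F/A; 13: Q/H.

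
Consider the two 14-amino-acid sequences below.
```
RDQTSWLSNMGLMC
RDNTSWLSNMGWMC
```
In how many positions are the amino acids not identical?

2

Mismatches (1-based): position 3: Q→N; position 12: L→W.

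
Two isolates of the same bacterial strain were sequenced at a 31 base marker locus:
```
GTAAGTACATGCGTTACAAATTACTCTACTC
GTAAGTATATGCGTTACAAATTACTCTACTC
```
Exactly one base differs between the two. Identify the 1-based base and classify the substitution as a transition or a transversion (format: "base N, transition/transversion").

base 8, transition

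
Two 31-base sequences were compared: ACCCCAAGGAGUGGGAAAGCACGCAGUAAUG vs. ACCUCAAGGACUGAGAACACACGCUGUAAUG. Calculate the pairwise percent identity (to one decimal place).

Mismatches at positions 4, 11, 14, 18, 19, 25 (1-based): 6 of 31.
Identical positions: 25/31 = 80.65% → 80.6%.

80.6%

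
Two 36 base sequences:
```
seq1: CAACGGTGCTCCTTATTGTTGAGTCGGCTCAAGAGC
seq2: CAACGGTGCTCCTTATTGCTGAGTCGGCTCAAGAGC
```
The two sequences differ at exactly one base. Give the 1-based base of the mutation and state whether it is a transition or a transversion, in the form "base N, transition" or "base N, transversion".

The sequences differ only at base 19: T→C (pyrimidine→pyrimidine), a transition.

base 19, transition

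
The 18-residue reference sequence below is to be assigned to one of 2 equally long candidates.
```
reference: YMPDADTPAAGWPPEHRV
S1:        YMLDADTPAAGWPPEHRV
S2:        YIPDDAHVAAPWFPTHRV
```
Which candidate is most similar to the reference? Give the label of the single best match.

S1

S1 differs at 1 position; S2 differs at 8 positions. The closest is S1.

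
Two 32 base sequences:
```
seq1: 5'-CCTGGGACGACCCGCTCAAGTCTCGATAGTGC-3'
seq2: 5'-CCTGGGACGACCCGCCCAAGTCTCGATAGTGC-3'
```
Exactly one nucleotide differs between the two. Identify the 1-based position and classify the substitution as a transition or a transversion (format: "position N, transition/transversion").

The sequences differ only at position 16: T→C (pyrimidine→pyrimidine), a transition.

position 16, transition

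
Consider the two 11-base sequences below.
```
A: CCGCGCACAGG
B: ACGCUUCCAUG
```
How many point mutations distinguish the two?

Comparing position by position, 5 positions differ: 1 (C/A), 5 (G/U), 6 (C/U), 7 (A/C), 10 (G/U).

5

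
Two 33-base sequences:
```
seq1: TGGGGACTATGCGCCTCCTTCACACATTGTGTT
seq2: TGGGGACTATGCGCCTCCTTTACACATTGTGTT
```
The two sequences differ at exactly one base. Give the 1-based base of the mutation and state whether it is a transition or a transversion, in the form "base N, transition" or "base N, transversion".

Base 21 changes C→T. C is a pyrimidine and T is a pyrimidine, so this is a transition.

base 21, transition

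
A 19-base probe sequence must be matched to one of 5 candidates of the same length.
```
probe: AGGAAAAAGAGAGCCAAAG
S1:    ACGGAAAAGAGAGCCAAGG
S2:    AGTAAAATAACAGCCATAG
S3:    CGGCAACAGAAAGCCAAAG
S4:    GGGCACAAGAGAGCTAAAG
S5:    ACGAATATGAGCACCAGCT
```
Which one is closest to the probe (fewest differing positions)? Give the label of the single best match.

Hamming distances to probe — S1: 3; S2: 5; S3: 4; S4: 4; S5: 8.
Smallest is S1 with 3 mismatches.

S1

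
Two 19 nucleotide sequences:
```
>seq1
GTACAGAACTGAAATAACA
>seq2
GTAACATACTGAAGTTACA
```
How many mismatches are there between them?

The sequences differ at bases 4, 5, 6, 7, 14, 16 (1-based) — 6 in total.

6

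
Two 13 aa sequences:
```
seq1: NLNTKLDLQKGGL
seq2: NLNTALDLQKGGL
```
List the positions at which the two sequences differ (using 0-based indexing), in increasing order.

4

Scanning 0-based: 4: K/A.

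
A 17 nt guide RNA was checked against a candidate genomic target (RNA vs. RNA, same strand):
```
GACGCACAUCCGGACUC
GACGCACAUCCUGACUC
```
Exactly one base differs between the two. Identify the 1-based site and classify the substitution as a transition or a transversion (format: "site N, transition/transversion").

Site 12 changes G→U. G is a purine and U is a pyrimidine, so this is a transversion.

site 12, transversion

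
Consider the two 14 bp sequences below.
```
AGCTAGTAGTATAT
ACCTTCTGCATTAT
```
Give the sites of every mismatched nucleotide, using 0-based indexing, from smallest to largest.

Scanning 0-based: 1: G/C; 4: A/T; 5: G/C; 7: A/G; 8: G/C; 9: T/A; 10: A/T.

1, 4, 5, 7, 8, 9, 10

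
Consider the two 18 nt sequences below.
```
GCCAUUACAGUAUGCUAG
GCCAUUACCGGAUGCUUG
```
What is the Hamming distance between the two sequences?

3

Comparing position by position, 3 bases differ: 9 (A/C), 11 (U/G), 17 (A/U).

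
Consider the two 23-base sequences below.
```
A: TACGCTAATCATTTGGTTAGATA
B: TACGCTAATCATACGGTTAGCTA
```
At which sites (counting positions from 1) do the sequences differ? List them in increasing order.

Differences at site 13 (T→A), site 14 (T→C), site 21 (A→C).

13, 14, 21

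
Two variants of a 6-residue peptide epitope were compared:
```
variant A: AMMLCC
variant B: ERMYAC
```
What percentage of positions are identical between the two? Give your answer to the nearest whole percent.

Mismatches at positions 1, 2, 4, 5 (1-based): 4 of 6.
Identical positions: 2/6 = 33.33% → 33%.

33%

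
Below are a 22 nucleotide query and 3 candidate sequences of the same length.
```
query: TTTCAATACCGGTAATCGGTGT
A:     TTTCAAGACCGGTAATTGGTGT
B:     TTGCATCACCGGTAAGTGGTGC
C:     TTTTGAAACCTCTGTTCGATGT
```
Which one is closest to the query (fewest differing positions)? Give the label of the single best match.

A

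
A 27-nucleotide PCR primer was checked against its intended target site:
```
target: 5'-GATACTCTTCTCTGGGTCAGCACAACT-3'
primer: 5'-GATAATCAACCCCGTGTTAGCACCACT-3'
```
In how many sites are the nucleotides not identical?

8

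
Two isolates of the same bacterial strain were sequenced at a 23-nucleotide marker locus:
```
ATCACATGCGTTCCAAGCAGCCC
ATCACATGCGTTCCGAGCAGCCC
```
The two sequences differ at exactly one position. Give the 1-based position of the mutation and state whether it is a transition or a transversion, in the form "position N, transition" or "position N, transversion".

position 15, transition

Position 15 changes A→G. A is a purine and G is a purine, so this is a transition.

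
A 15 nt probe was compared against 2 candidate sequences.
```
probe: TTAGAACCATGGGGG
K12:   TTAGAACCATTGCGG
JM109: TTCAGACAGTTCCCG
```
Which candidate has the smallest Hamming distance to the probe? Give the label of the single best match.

K12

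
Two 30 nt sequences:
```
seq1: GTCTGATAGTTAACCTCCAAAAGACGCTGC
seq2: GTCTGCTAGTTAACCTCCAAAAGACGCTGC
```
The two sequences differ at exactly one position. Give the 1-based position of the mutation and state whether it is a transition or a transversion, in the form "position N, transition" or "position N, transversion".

Position 6 changes A→C. A is a purine and C is a pyrimidine, so this is a transversion.

position 6, transversion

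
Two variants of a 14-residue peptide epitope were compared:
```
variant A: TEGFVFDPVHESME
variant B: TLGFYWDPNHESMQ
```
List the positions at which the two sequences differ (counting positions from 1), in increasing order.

Scanning 1-based: 2: E/L; 5: V/Y; 6: F/W; 9: V/N; 14: E/Q.

2, 5, 6, 9, 14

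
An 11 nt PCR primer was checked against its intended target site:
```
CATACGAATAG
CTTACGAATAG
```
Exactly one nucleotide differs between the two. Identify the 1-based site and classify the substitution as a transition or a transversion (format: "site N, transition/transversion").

site 2, transversion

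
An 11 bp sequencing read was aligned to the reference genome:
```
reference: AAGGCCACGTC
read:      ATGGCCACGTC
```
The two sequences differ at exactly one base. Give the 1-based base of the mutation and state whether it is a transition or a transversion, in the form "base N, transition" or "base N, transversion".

base 2, transversion

Base 2 changes A→T. A is a purine and T is a pyrimidine, so this is a transversion.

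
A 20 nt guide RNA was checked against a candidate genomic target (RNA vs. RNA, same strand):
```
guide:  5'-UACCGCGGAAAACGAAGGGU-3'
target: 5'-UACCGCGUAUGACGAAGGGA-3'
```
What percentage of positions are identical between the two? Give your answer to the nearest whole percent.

4 positions differ (8, 10, 11, 20), so 16 of 20 match: 16/20 = 80%.

80%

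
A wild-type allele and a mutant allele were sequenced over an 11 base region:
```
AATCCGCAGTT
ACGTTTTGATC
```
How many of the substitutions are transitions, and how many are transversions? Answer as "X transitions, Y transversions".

Transitions (purine↔purine or pyrimidine↔pyrimidine): 4 C→T, 5 C→T, 7 C→T, 8 A→G, 9 G→A, 11 T→C.
Transversions (purine↔pyrimidine): 2 A→C, 3 T→G, 6 G→T.

6 transitions, 3 transversions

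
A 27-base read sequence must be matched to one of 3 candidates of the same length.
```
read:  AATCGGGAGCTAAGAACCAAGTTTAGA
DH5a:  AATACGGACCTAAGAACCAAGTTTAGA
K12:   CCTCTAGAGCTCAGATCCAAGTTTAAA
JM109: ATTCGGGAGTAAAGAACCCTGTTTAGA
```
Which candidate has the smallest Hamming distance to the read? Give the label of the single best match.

DH5a

Hamming distances to read — DH5a: 3; K12: 7; JM109: 5.
Smallest is DH5a with 3 mismatches.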